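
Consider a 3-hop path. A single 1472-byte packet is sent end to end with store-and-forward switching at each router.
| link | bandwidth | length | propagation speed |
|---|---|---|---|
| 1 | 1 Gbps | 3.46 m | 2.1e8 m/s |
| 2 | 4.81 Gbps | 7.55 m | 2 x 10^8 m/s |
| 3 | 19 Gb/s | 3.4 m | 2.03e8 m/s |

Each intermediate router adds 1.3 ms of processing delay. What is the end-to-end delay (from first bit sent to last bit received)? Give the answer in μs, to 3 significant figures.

L = 1472 × 8 = 11776 bits.
Transmission delays (L/R per hop): 11.776, 2.44823, 0.619789 μs; sum = 14.844 μs.
Propagation delays (d/s per hop): 0.0164762, 0.03775, 0.0167488 μs; sum = 0.070975 μs.
Processing at 2 router(s): 2 × 1.3 ms = 2600 μs.
End-to-end = 2610 μs.

2610 μs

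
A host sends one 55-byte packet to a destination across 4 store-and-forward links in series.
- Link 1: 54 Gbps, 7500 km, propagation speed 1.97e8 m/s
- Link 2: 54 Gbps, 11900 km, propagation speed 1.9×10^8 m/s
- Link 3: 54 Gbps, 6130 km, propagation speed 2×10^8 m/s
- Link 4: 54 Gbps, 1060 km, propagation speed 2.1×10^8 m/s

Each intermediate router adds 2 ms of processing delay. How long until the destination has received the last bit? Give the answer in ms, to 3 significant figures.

142 ms

L = 55 × 8 = 440 bits.
Transmission delay per hop = L/R = 440/54000000000 = 8.14815e-06 ms; 4 hops → 3.25926e-05 ms.
Propagation delays (d/s per hop): 38.0711, 62.6316, 30.65, 5.04762 ms; sum = 136.4 ms.
Processing at 3 router(s): 3 × 2 ms = 6 ms.
End-to-end = 142 ms.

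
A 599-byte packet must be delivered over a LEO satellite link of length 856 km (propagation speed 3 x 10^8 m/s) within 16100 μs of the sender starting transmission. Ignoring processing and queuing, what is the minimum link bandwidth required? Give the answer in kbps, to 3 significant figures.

362 kbps

L = 4792 bits.
Propagation delay = 856000 / 300000000 = 2853.33 μs.
Transmission budget = 16100 − 2853.33 = 13246.7 μs.
R ≥ L / t_tx = 4792 bits / 0.0132467 s = 362 kbps.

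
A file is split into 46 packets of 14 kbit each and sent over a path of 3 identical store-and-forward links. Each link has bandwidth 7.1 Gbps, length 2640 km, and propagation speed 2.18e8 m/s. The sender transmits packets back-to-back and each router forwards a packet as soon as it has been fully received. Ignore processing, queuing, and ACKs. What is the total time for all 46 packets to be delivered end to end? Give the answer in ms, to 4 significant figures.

36.42 ms

Per-hop transmission t_tx = L/R = 14000/7100000000 = 0.00197183 ms.
Per-hop propagation t_prop = 2640000/2.18e+08 = 12.1101 ms.
Pipeline fill: first packet needs 3·t_tx to clear all hops; remaining 45 packets each add one t_tx.
Total = (3+46-1)·t_tx + 3·t_prop = 48·0.00197183 + 3·12.1101 = 36.42 ms.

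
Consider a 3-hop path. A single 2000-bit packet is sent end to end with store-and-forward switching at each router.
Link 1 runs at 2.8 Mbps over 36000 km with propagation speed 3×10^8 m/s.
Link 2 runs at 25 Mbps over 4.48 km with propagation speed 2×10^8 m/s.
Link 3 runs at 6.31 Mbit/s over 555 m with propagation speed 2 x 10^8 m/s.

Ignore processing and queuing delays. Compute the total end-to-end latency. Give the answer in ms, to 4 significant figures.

121.1 ms

Transmission delays (L/R per hop): 0.714286, 0.08, 0.316957 ms; sum = 1.11124 ms.
Propagation delays (d/s per hop): 120, 0.0224, 0.002775 ms; sum = 120.025 ms.
End-to-end = 121.1 ms.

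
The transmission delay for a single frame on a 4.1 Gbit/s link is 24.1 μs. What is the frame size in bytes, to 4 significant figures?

L = R × t_tx = 4.1e+09 b/s × 2.41e-05 s = 98810 bits.
In bytes: 98810 / 8 = 12350 bytes.

12350 bytes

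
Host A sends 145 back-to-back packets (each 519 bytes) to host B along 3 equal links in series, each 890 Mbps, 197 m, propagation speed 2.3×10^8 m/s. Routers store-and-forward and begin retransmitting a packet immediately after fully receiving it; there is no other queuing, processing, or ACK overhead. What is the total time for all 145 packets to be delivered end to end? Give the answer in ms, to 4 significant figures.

0.6883 ms

Per-hop transmission t_tx = L/R = 4152/890000000 = 0.00466517 ms.
Per-hop propagation t_prop = 197/2.3e+08 = 0.000856522 ms.
Pipeline fill: first packet needs 3·t_tx to clear all hops; remaining 144 packets each add one t_tx.
Total = (3+145-1)·t_tx + 3·t_prop = 147·0.00466517 + 3·0.000856522 = 0.6883 ms.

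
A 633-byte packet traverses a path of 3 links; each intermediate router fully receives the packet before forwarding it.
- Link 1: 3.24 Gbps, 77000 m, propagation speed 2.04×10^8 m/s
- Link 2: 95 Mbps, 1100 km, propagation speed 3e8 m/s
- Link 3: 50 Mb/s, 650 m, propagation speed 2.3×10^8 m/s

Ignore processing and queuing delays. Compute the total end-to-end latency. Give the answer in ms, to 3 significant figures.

L = 633 × 8 = 5064 bits.
Transmission delays (L/R per hop): 0.00156296, 0.0533053, 0.10128 ms; sum = 0.156148 ms.
Propagation delays (d/s per hop): 0.377451, 3.66667, 0.00282609 ms; sum = 4.04694 ms.
End-to-end = 4.20 ms.

4.20 ms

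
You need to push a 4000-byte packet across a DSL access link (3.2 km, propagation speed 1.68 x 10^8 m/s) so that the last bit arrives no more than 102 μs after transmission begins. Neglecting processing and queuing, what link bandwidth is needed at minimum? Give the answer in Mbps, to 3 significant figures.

L = 32000 bits.
Propagation delay = 3200 / 168000000 = 19.0476 μs.
Transmission budget = 102 − 19.0476 = 82.9524 μs.
R ≥ L / t_tx = 32000 bits / 8.29524e-05 s = 386 Mbps.

386 Mbps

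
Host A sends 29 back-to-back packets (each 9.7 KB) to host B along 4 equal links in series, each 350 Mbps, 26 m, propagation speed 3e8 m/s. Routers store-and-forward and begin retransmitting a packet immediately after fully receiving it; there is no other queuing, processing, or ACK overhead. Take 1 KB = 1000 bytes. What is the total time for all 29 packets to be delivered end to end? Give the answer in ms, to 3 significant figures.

Per-hop transmission t_tx = L/R = 77600/350000000 = 0.221714 ms.
Per-hop propagation t_prop = 26/300000000 = 8.66667e-05 ms.
Pipeline fill: first packet needs 4·t_tx to clear all hops; remaining 28 packets each add one t_tx.
Total = (4+29-1)·t_tx + 4·t_prop = 32·0.221714 + 4·8.66667e-05 = 7.10 ms.

7.10 ms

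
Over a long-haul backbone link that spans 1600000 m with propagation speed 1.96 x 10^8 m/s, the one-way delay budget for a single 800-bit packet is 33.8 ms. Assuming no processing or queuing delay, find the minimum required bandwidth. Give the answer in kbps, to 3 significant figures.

31.2 kbps

Propagation delay = 1600000 / 196000000 = 8.16327 ms.
Transmission budget = 33.8 − 8.16327 = 25.6367 ms.
R ≥ L / t_tx = 800 bits / 0.0256367 s = 31.2 kbps.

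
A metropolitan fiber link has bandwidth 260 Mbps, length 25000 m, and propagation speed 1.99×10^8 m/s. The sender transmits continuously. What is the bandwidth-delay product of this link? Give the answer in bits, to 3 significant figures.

32700 bits

Propagation delay = 25000 / 199000000 = 0.000125628 s.
BDP = R × t_prop = 260000000 × 0.000125628 = 32663.3 bits.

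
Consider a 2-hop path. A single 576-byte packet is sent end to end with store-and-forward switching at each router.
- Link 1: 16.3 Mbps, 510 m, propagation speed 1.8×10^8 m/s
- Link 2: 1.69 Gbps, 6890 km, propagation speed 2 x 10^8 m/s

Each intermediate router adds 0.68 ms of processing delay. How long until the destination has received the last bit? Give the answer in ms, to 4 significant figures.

L = 576 × 8 = 4608 bits.
Transmission delays (L/R per hop): 0.282699, 0.00272663 ms; sum = 0.285426 ms.
Propagation delays (d/s per hop): 0.00283333, 34.45 ms; sum = 34.4528 ms.
Processing at 1 router(s): 1 × 0.68 ms = 0.68 ms.
End-to-end = 35.42 ms.

35.42 ms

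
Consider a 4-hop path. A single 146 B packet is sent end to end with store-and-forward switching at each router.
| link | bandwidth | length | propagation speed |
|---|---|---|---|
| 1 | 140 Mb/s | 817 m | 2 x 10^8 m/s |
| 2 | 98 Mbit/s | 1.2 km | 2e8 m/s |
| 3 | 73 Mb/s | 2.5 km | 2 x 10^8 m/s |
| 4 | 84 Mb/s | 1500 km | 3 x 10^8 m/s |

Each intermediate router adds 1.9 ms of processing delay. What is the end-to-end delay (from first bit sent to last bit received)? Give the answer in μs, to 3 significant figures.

10800 μs

L = 146 × 8 = 1168 bits.
Transmission delays (L/R per hop): 8.34286, 11.9184, 16, 13.9048 μs; sum = 50.166 μs.
Propagation delays (d/s per hop): 4.085, 6, 12.5, 5000 μs; sum = 5022.59 μs.
Processing at 3 router(s): 3 × 1.9 ms = 5700 μs.
End-to-end = 10800 μs.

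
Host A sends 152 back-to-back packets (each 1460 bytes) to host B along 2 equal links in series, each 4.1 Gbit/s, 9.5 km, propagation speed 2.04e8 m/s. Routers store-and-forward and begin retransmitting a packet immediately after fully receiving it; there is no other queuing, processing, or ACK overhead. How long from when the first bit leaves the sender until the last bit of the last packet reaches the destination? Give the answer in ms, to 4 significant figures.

Per-hop transmission t_tx = L/R = 11680/4.1e+09 = 0.00284878 ms.
Per-hop propagation t_prop = 9500/204000000 = 0.0465686 ms.
Pipeline fill: first packet needs 2·t_tx to clear all hops; remaining 151 packets each add one t_tx.
Total = (2+152-1)·t_tx + 2·t_prop = 153·0.00284878 + 2·0.0465686 = 0.5290 ms.

0.5290 ms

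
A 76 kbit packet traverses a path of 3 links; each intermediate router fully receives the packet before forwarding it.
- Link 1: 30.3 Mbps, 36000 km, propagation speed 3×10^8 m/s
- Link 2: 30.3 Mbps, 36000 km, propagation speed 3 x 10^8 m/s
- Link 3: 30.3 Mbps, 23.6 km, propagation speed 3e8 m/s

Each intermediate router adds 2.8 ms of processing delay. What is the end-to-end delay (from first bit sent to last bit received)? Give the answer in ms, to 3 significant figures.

L = 76000 bits.
Transmission delay per hop = L/R = 76000/30300000 = 2.50825 ms; 3 hops → 7.52475 ms.
Propagation delays (d/s per hop): 120, 120, 0.0786667 ms; sum = 240.079 ms.
Processing at 2 router(s): 2 × 2.8 ms = 5.6 ms.
End-to-end = 253 ms.

253 ms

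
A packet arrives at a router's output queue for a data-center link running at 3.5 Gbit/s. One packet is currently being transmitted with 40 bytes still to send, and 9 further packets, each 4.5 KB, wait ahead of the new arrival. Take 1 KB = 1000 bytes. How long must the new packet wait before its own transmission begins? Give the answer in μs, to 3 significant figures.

Each queued packet: L/R = 36000/3500000000 = 10.2857 μs.
9 queued → 92.5714 μs.
Plus remaining 320 bits of current packet: 0.0914286 μs.
Queuing delay = 92.7 μs.

92.7 μs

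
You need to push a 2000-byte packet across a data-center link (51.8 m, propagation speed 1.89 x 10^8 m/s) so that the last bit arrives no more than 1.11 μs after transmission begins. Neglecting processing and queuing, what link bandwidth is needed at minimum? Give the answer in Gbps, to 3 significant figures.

L = 16000 bits.
Propagation delay = 51.8 / 189000000 = 0.274074 μs.
Transmission budget = 1.11 − 0.274074 = 0.835926 μs.
R ≥ L / t_tx = 16000 bits / 8.35926e-07 s = 19.1 Gbps.

19.1 Gbps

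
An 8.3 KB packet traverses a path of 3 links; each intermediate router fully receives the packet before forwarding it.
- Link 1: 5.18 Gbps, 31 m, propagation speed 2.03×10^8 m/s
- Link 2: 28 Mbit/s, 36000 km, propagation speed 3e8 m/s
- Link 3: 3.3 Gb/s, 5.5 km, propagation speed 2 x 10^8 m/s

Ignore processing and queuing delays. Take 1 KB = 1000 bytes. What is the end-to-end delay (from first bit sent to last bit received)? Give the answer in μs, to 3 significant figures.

122000 μs

L = 66400 bits.
Transmission delays (L/R per hop): 12.8185, 2371.43, 20.1212 μs; sum = 2404.37 μs.
Propagation delays (d/s per hop): 0.152709, 120000, 27.5 μs; sum = 120028 μs.
End-to-end = 122000 μs.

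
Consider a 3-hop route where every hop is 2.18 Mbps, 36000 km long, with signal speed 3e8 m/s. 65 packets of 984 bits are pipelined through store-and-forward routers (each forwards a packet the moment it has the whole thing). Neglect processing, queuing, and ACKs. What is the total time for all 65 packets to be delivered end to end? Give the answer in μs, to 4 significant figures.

390200 μs

Per-hop transmission t_tx = L/R = 984/2180000 = 451.376 μs.
Per-hop propagation t_prop = 36000000/300000000 = 120000 μs.
Pipeline fill: first packet needs 3·t_tx to clear all hops; remaining 64 packets each add one t_tx.
Total = (3+65-1)·t_tx + 3·t_prop = 67·451.376 + 3·120000 = 390200 μs.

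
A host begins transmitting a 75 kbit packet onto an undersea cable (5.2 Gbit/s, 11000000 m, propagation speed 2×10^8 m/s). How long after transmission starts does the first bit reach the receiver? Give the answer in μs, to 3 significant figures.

First bit experiences only propagation delay: d/s = 11000000/200000000 = 55000 μs.

55000 μs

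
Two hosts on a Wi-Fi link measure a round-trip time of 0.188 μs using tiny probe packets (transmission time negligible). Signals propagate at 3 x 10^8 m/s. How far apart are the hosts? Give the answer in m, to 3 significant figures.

One-way propagation = RTT/2 = 0.094 μs.
d = s × t = 300000000 × 9.4e-08 = 28.2 m.

28.2 m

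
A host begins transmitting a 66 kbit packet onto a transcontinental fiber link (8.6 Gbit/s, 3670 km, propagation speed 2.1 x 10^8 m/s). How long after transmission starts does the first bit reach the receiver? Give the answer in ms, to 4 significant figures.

17.48 ms

First bit experiences only propagation delay: d/s = 3670000/210000000 = 17.48 ms.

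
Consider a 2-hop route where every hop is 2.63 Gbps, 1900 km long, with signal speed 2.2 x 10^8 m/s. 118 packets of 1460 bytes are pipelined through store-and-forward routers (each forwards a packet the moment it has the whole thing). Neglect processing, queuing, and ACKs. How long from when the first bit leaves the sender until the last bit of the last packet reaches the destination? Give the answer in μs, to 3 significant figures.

17800 μs

Per-hop transmission t_tx = L/R = 11680/2630000000 = 4.44106 μs.
Per-hop propagation t_prop = 1900000/2.2e+08 = 8636.36 μs.
Pipeline fill: first packet needs 2·t_tx to clear all hops; remaining 117 packets each add one t_tx.
Total = (2+118-1)·t_tx + 2·t_prop = 119·4.44106 + 2·8636.36 = 17800 μs.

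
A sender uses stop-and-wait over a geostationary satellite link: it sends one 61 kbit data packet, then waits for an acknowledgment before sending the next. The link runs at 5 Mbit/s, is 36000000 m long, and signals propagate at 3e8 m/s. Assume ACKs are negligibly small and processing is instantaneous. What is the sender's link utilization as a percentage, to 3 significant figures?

4.84 %

t_tx = L/R = 61000/5000000 = 0.0122 s.
t_prop = 36000000/300000000 = 0.12 s; RTT = 0.24 s.
Cycle = t_tx + RTT = 0.2522 s.
Utilization = t_tx / cycle = 0.0122/0.2522 = 4.84 %.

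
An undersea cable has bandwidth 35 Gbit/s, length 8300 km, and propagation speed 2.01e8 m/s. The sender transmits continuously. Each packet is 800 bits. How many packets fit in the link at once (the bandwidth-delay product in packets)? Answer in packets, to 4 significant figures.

Propagation delay = 8300000 / 2.01e+08 = 0.0412935 s.
BDP = R × t_prop = 35000000000 × 0.0412935 = 1445270000 bits.
In packets of 800 bits: 1807000 packets.

1807000 packets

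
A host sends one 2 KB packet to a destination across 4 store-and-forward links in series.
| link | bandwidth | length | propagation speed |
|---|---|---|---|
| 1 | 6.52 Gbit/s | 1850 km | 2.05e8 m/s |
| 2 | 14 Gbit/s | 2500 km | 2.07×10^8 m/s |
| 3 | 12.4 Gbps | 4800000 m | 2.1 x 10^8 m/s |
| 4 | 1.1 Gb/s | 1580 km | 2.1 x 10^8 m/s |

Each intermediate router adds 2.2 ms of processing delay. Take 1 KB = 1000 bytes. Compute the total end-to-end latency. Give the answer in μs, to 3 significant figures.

L = 16000 bits.
Transmission delays (L/R per hop): 2.45399, 1.14286, 1.29032, 14.5455 μs; sum = 19.4326 μs.
Propagation delays (d/s per hop): 9024.39, 12077.3, 22857.1, 7523.81 μs; sum = 51482.6 μs.
Processing at 3 router(s): 3 × 2.2 ms = 6600 μs.
End-to-end = 58100 μs.

58100 μs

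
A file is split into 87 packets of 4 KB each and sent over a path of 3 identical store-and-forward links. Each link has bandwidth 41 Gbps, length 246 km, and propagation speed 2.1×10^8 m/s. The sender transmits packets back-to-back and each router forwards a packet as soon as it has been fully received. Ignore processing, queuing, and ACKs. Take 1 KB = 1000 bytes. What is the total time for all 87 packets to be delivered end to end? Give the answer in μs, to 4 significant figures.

Per-hop transmission t_tx = L/R = 32000/41000000000 = 0.780488 μs.
Per-hop propagation t_prop = 246000/210000000 = 1171.43 μs.
Pipeline fill: first packet needs 3·t_tx to clear all hops; remaining 86 packets each add one t_tx.
Total = (3+87-1)·t_tx + 3·t_prop = 89·0.780488 + 3·1171.43 = 3584 μs.

3584 μs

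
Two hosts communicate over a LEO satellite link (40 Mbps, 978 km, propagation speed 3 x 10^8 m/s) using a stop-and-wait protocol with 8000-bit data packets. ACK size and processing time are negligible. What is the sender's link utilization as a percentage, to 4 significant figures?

t_tx = L/R = 8000/40000000 = 0.0002 s.
t_prop = 978000/300000000 = 0.00326 s; RTT = 0.00652 s.
Cycle = t_tx + RTT = 0.00672 s.
Utilization = t_tx / cycle = 0.0002/0.00672 = 2.976 %.

2.976 %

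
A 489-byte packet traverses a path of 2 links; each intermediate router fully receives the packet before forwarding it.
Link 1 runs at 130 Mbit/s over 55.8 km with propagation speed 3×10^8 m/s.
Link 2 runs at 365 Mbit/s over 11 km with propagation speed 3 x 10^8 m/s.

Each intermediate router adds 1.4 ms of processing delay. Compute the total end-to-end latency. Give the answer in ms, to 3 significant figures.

1.66 ms

L = 489 × 8 = 3912 bits.
Transmission delays (L/R per hop): 0.0300923, 0.0107178 ms; sum = 0.0408101 ms.
Propagation delays (d/s per hop): 0.186, 0.0366667 ms; sum = 0.222667 ms.
Processing at 1 router(s): 1 × 1.4 ms = 1.4 ms.
End-to-end = 1.66 ms.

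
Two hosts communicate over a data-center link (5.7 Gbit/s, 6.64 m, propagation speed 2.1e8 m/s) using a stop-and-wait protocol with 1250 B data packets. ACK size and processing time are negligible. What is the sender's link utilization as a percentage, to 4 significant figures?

t_tx = L/R = 10000/5700000000 = 1.75439e-06 s.
t_prop = 6.64/210000000 = 3.1619e-08 s; RTT = 6.32381e-08 s.
Cycle = t_tx + RTT = 1.81762e-06 s.
Utilization = t_tx / cycle = 1.75439e-06/1.81762e-06 = 96.52 %.

96.52 %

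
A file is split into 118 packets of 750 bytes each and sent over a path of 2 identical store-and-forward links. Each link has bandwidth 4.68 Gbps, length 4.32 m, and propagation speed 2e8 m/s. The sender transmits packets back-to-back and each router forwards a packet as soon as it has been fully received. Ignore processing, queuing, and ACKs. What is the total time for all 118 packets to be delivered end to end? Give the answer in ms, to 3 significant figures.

0.153 ms

Per-hop transmission t_tx = L/R = 6000/4680000000 = 0.00128205 ms.
Per-hop propagation t_prop = 4.32/200000000 = 2.16e-05 ms.
Pipeline fill: first packet needs 2·t_tx to clear all hops; remaining 117 packets each add one t_tx.
Total = (2+118-1)·t_tx + 2·t_prop = 119·0.00128205 + 2·2.16e-05 = 0.153 ms.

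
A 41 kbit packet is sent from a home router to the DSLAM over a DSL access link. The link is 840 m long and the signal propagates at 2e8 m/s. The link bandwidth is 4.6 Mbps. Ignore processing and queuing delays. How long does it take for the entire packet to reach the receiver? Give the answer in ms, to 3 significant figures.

L = 41000 bits.
Transmission delay = L/R = 41000 / 4600000 = 8.91304 ms.
Propagation delay = d/s = 840 m / 200000000 m/s = 0.0042 ms.
Total = 8.92 ms.

8.92 ms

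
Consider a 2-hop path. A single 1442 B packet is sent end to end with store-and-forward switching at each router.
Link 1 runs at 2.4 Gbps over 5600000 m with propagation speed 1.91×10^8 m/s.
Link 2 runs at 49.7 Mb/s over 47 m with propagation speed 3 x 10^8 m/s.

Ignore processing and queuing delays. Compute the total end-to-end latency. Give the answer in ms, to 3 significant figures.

29.6 ms

L = 1442 × 8 = 11536 bits.
Transmission delays (L/R per hop): 0.00480667, 0.232113 ms; sum = 0.236919 ms.
Propagation delays (d/s per hop): 29.3194, 0.000156667 ms; sum = 29.3195 ms.
End-to-end = 29.6 ms.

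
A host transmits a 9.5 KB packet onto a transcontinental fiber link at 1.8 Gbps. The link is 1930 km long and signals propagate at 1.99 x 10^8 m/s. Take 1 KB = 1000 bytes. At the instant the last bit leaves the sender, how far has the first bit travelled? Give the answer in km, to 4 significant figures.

t_tx = L/R = 76000/1800000000 = 4.22222e-05 s.
Distance = s × t_tx = 199000000 × 4.22222e-05 = 8.402 km.

8.402 km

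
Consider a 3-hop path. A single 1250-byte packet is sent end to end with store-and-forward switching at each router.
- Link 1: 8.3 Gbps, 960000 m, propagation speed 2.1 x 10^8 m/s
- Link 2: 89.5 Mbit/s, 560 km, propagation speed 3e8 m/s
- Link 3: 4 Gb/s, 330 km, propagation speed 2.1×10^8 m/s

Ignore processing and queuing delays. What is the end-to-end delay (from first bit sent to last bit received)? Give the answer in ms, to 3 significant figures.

L = 1250 × 8 = 10000 bits.
Transmission delays (L/R per hop): 0.00120482, 0.111732, 0.0025 ms; sum = 0.115437 ms.
Propagation delays (d/s per hop): 4.57143, 1.86667, 1.57143 ms; sum = 8.00952 ms.
End-to-end = 8.12 ms.

8.12 ms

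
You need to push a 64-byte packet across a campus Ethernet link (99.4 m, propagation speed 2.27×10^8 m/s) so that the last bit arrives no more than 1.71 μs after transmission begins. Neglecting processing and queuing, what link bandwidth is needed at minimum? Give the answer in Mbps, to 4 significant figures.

L = 512 bits.
Propagation delay = 99.4 / 227000000 = 0.437885 μs.
Transmission budget = 1.71 − 0.437885 = 1.27211 μs.
R ≥ L / t_tx = 512 bits / 1.27211e-06 s = 402.5 Mbps.

402.5 Mbps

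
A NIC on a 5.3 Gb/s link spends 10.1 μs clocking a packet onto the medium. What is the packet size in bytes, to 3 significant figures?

L = R × t_tx = 5300000000 b/s × 1.01e-05 s = 53530 bits.
In bytes: 53530 / 8 = 6690 bytes.

6690 bytes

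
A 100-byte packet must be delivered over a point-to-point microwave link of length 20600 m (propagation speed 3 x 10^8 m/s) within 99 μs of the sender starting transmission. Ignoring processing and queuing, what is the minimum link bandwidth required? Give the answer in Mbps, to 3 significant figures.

26.4 Mbps

L = 800 bits.
Propagation delay = 20600 / 300000000 = 68.6667 μs.
Transmission budget = 99 − 68.6667 = 30.3333 μs.
R ≥ L / t_tx = 800 bits / 3.03333e-05 s = 26.4 Mbps.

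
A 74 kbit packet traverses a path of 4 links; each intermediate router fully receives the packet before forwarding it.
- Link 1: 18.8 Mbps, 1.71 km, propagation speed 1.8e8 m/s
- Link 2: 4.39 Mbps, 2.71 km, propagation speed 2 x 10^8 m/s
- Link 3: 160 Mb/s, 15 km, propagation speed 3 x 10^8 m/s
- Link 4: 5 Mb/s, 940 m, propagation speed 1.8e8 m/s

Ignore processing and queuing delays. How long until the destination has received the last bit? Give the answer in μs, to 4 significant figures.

L = 74000 bits.
Transmission delays (L/R per hop): 3936.17, 16856.5, 462.5, 14800 μs; sum = 36055.2 μs.
Propagation delays (d/s per hop): 9.5, 13.55, 50, 5.22222 μs; sum = 78.2722 μs.
End-to-end = 36130 μs.

36130 μs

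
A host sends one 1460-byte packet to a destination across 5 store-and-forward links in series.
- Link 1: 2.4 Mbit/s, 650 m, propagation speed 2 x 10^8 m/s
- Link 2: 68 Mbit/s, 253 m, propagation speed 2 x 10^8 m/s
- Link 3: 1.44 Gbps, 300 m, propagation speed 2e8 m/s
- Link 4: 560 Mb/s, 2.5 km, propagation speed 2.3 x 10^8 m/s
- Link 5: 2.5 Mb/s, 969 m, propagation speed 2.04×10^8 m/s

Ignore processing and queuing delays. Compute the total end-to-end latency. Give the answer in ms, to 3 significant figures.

L = 1460 × 8 = 11680 bits.
Transmission delays (L/R per hop): 4.86667, 0.171765, 0.00811111, 0.0208571, 4.672 ms; sum = 9.7394 ms.
Propagation delays (d/s per hop): 0.00325, 0.001265, 0.0015, 0.0108696, 0.00475 ms; sum = 0.0216346 ms.
End-to-end = 9.76 ms.

9.76 ms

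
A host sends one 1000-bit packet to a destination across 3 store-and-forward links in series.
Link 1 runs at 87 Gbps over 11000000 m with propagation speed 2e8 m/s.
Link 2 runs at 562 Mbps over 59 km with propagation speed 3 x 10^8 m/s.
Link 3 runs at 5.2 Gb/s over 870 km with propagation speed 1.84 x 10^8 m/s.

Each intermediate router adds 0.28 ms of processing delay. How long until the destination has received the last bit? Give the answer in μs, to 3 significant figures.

Transmission delays (L/R per hop): 0.0114943, 1.77936, 0.192308 μs; sum = 1.98316 μs.
Propagation delays (d/s per hop): 55000, 196.667, 4728.26 μs; sum = 59924.9 μs.
Processing at 2 router(s): 2 × 0.28 ms = 560 μs.
End-to-end = 60500 μs.

60500 μs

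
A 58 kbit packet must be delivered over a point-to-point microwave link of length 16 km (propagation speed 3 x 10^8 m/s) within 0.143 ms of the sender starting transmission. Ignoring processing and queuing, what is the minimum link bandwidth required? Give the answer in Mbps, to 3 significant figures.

Propagation delay = 16000 / 300000000 = 0.0533333 ms.
Transmission budget = 0.143 − 0.0533333 = 0.0896667 ms.
R ≥ L / t_tx = 58000 bits / 8.96667e-05 s = 647 Mbps.

647 Mbps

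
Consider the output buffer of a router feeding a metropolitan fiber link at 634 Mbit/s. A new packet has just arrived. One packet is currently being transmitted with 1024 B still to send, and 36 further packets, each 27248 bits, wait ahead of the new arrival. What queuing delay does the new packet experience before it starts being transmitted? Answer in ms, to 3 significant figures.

Each queued packet: L/R = 27248/634000000 = 0.0429779 ms.
36 queued → 1.54721 ms.
Plus remaining 8192 bits of current packet: 0.0129211 ms.
Queuing delay = 1.56 ms.

1.56 ms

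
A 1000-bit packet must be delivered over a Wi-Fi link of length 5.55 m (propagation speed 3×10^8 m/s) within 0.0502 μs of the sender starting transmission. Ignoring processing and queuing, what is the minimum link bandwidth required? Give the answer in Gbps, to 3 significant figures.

31.5 Gbps

Propagation delay = 5.55 / 300000000 = 0.0185 μs.
Transmission budget = 0.0502 − 0.0185 = 0.0317 μs.
R ≥ L / t_tx = 1000 bits / 3.17e-08 s = 31.5 Gbps.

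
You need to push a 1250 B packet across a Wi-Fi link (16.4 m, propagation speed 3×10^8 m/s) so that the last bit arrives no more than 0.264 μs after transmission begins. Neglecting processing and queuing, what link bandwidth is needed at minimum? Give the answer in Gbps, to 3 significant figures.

L = 10000 bits.
Propagation delay = 16.4 / 300000000 = 0.0546667 μs.
Transmission budget = 0.264 − 0.0546667 = 0.209333 μs.
R ≥ L / t_tx = 10000 bits / 2.09333e-07 s = 47.8 Gbps.

47.8 Gbps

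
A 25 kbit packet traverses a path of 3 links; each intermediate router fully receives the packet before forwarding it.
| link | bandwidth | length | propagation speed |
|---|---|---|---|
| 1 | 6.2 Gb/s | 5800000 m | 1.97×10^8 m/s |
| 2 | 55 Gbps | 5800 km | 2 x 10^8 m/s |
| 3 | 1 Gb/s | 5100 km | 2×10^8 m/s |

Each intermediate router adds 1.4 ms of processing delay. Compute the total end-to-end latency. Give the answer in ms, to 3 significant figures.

86.8 ms

L = 25000 bits.
Transmission delays (L/R per hop): 0.00403226, 0.000454545, 0.025 ms; sum = 0.0294868 ms.
Propagation delays (d/s per hop): 29.4416, 29, 25.5 ms; sum = 83.9416 ms.
Processing at 2 router(s): 2 × 1.4 ms = 2.8 ms.
End-to-end = 86.8 ms.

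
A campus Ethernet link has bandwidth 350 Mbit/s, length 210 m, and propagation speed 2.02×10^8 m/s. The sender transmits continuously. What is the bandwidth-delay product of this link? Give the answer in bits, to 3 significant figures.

364 bits

Propagation delay = 210 / 202000000 = 1.0396e-06 s.
BDP = R × t_prop = 350000000 × 1.0396e-06 = 363.861 bits.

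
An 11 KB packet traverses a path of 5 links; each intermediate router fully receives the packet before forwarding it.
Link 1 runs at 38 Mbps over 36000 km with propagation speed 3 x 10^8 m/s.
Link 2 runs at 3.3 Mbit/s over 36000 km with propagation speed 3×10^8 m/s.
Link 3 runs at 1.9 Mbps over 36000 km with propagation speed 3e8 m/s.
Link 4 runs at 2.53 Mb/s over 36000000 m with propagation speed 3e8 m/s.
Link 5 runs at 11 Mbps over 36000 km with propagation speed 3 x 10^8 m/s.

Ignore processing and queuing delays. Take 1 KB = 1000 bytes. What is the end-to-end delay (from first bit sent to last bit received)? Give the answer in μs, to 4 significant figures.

L = 88000 bits.
Transmission delays (L/R per hop): 2315.79, 26666.7, 46315.8, 34782.6, 8000 μs; sum = 118081 μs.
Propagation delays (d/s per hop): 120000, 120000, 120000, 120000, 120000 μs; sum = 600000 μs.
End-to-end = 718100 μs.

718100 μs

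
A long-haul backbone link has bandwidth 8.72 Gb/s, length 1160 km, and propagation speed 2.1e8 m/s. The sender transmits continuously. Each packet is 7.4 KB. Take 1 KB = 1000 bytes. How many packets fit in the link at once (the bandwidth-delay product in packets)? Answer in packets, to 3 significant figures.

Propagation delay = 1160000 / 210000000 = 0.00552381 s.
BDP = R × t_prop = 8720000000 × 0.00552381 = 48167600 bits.
In packets of 59200 bits: 814 packets.

814 packets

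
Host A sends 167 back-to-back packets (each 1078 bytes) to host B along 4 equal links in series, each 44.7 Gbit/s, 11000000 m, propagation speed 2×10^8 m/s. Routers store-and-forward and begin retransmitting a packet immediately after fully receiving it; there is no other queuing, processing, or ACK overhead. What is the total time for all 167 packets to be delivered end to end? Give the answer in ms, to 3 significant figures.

220 ms

Per-hop transmission t_tx = L/R = 8624/44700000000 = 0.000192931 ms.
Per-hop propagation t_prop = 11000000/200000000 = 55 ms.
Pipeline fill: first packet needs 4·t_tx to clear all hops; remaining 166 packets each add one t_tx.
Total = (4+167-1)·t_tx + 4·t_prop = 170·0.000192931 + 4·55 = 220 ms.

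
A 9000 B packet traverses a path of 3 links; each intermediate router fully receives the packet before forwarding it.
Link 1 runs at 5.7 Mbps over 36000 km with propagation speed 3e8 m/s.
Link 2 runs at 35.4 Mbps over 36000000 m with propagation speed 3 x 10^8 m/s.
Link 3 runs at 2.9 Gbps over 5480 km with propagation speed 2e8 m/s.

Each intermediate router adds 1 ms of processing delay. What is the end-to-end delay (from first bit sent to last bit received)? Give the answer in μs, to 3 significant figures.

284000 μs

L = 9000 × 8 = 72000 bits.
Transmission delays (L/R per hop): 12631.6, 2033.9, 24.8276 μs; sum = 14690.3 μs.
Propagation delays (d/s per hop): 120000, 120000, 27400 μs; sum = 267400 μs.
Processing at 2 router(s): 2 × 1 ms = 2000 μs.
End-to-end = 284000 μs.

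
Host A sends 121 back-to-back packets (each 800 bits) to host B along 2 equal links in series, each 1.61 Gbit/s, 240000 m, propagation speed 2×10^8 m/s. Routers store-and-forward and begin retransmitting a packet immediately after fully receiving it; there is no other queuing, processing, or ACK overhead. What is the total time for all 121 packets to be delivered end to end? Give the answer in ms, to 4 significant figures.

2.461 ms

Per-hop transmission t_tx = L/R = 800/1610000000 = 0.000496894 ms.
Per-hop propagation t_prop = 240000/200000000 = 1.2 ms.
Pipeline fill: first packet needs 2·t_tx to clear all hops; remaining 120 packets each add one t_tx.
Total = (2+121-1)·t_tx + 2·t_prop = 122·0.000496894 + 2·1.2 = 2.461 ms.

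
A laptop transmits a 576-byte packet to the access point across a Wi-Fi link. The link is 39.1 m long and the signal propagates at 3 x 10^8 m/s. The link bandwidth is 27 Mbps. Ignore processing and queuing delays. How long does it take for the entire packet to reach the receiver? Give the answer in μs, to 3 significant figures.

L = 576 × 8 = 4608 bits.
Transmission delay = L/R = 4608 / 27000000 = 170.667 μs.
Propagation delay = d/s = 39.1 m / 300000000 m/s = 0.130333 μs.
Total = 171 μs.

171 μs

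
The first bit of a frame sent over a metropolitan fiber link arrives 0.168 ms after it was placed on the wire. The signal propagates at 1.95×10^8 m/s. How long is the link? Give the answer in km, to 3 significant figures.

32.8 km

d = s × t_prop = 195000000 × 0.000168 = 32.8 km.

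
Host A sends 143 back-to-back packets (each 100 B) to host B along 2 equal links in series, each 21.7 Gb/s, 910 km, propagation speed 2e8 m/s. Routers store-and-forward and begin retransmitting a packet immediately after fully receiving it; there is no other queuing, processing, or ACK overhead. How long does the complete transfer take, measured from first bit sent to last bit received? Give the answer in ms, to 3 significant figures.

9.11 ms

Per-hop transmission t_tx = L/R = 800/21700000000 = 3.68664e-05 ms.
Per-hop propagation t_prop = 910000/200000000 = 4.55 ms.
Pipeline fill: first packet needs 2·t_tx to clear all hops; remaining 142 packets each add one t_tx.
Total = (2+143-1)·t_tx + 2·t_prop = 144·3.68664e-05 + 2·4.55 = 9.11 ms.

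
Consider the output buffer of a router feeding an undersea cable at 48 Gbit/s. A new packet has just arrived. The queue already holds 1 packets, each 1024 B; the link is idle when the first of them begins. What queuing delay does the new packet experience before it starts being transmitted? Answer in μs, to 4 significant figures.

Each queued packet: L/R = 8192/48000000000 = 0.170667 μs.
1 queued → 0.170667 μs.
Queuing delay = 0.1707 μs.

0.1707 μs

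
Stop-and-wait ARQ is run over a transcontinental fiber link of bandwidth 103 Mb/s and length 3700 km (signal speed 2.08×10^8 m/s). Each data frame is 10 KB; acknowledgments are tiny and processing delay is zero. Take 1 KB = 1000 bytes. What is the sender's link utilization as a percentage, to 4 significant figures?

2.137 %

t_tx = L/R = 80000/103000000 = 0.000776699 s.
t_prop = 3700000/208000000 = 0.0177885 s; RTT = 0.0355769 s.
Cycle = t_tx + RTT = 0.0363536 s.
Utilization = t_tx / cycle = 0.000776699/0.0363536 = 2.137 %.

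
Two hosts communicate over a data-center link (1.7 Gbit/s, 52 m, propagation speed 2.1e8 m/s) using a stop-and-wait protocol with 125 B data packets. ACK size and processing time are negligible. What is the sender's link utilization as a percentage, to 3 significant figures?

54.3 %

t_tx = L/R = 1000/1700000000 = 5.88235e-07 s.
t_prop = 52/210000000 = 2.47619e-07 s; RTT = 4.95238e-07 s.
Cycle = t_tx + RTT = 1.08347e-06 s.
Utilization = t_tx / cycle = 5.88235e-07/1.08347e-06 = 54.3 %.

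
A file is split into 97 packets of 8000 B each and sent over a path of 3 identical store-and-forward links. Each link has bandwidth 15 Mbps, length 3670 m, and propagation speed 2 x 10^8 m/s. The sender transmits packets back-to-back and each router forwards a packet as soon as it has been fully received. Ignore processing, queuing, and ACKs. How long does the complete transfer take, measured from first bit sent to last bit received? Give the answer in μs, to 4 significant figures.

422500 μs

Per-hop transmission t_tx = L/R = 64000/15000000 = 4266.67 μs.
Per-hop propagation t_prop = 3670/200000000 = 18.35 μs.
Pipeline fill: first packet needs 3·t_tx to clear all hops; remaining 96 packets each add one t_tx.
Total = (3+97-1)·t_tx + 3·t_prop = 99·4266.67 + 3·18.35 = 422500 μs.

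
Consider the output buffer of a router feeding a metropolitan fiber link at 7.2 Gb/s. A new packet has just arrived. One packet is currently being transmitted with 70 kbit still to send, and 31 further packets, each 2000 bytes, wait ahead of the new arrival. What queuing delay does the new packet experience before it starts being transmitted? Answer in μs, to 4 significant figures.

Each queued packet: L/R = 16000/7200000000 = 2.22222 μs.
31 queued → 68.8889 μs.
Plus remaining 70000 bits of current packet: 9.72222 μs.
Queuing delay = 78.61 μs.

78.61 μs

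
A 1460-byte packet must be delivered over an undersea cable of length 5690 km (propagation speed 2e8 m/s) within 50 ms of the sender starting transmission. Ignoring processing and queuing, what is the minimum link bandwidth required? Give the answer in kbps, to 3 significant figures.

542 kbps

L = 11680 bits.
Propagation delay = 5690000 / 200000000 = 28.45 ms.
Transmission budget = 50 − 28.45 = 21.55 ms.
R ≥ L / t_tx = 11680 bits / 0.02155 s = 542 kbps.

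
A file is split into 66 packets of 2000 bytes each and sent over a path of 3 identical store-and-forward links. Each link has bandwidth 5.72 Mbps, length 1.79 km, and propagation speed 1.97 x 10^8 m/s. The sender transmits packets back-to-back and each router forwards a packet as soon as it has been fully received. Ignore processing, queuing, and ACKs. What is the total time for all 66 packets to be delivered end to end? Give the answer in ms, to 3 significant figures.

Per-hop transmission t_tx = L/R = 16000/5720000 = 2.7972 ms.
Per-hop propagation t_prop = 1790/197000000 = 0.00908629 ms.
Pipeline fill: first packet needs 3·t_tx to clear all hops; remaining 65 packets each add one t_tx.
Total = (3+66-1)·t_tx + 3·t_prop = 68·2.7972 + 3·0.00908629 = 190 ms.

190 ms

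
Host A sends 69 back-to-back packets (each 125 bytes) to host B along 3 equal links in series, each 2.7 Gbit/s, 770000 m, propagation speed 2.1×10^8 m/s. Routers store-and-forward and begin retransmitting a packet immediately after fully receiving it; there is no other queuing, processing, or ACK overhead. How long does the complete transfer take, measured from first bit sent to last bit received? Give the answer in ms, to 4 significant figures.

Per-hop transmission t_tx = L/R = 1000/2700000000 = 0.00037037 ms.
Per-hop propagation t_prop = 770000/210000000 = 3.66667 ms.
Pipeline fill: first packet needs 3·t_tx to clear all hops; remaining 68 packets each add one t_tx.
Total = (3+69-1)·t_tx + 3·t_prop = 71·0.00037037 + 3·3.66667 = 11.03 ms.

11.03 ms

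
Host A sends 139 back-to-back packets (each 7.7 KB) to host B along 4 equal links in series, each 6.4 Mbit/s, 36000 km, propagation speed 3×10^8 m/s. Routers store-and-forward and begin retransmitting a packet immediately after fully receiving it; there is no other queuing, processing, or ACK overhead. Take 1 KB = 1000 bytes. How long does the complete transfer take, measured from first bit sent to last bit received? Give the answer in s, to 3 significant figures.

1.85 s

Per-hop transmission t_tx = L/R = 61600/6400000 = 0.009625 s.
Per-hop propagation t_prop = 36000000/300000000 = 0.12 s.
Pipeline fill: first packet needs 4·t_tx to clear all hops; remaining 138 packets each add one t_tx.
Total = (4+139-1)·t_tx + 4·t_prop = 142·0.009625 + 4·0.12 = 1.85 s.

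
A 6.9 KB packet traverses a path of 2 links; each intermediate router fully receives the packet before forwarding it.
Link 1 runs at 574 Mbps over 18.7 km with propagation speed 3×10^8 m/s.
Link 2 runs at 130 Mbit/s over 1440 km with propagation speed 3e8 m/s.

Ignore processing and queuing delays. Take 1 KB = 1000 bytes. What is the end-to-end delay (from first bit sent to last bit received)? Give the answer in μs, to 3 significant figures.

L = 55200 bits.
Transmission delays (L/R per hop): 96.1672, 424.615 μs; sum = 520.783 μs.
Propagation delays (d/s per hop): 62.3333, 4800 μs; sum = 4862.33 μs.
End-to-end = 5380 μs.

5380 μs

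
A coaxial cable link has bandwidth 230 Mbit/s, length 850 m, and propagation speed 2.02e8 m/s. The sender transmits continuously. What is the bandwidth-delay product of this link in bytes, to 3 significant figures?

121 bytes

Propagation delay = 850 / 202000000 = 4.20792e-06 s.
BDP = R × t_prop = 230000000 × 4.20792e-06 = 967.822 bits.
In bytes: 967.822/8 = 121 bytes.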